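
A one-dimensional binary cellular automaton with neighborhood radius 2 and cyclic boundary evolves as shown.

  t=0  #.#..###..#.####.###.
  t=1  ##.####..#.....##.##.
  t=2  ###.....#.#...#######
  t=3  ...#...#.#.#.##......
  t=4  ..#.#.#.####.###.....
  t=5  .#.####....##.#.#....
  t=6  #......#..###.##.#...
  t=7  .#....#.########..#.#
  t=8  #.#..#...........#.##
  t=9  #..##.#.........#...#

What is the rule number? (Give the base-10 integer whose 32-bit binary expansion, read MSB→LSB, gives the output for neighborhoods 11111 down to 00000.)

  nb #####: next=.  (t=2,i=0, bit31=0)
  nb ####.: next=.  (t=0,i=14, bit30=0)
  nb ###.#: next=#  (t=0,i=15, bit29=1)
  nb ###..: next=.  (t=0,i=7, bit28=0)
  nb ##.##: next=#  (t=0,i=16, bit27=1)
  nb ##.#.: next=.  (t=0,i=20, bit26=0)
  nb ##..#: next=.  (t=0,i=8, bit25=0)
  nb ##...: next=#  (t=2,i=3, bit24=1)
  nb #.###: next=.  (t=0,i=12, bit23=0)
  nb #.##.: next=#  (t=1,i=0, bit22=1)
  nb #.#.#: next=#  (t=0,i=0, bit21=1)
  nb #.#..: next=.  (t=0,i=2, bit20=0)
  nb #..##: next=#  (t=0,i=4, bit19=1)
  nb #..#.: next=#  (t=0,i=9, bit18=1)
  nb #...#: next=.  (t=2,i=12, bit17=0)
  nb #....: next=.  (t=1,i=11, bit16=0)
  nb .####: next=.  (t=0,i=13, bit15=0)
  nb .###.: next=#  (t=0,i=6, bit14=1)
  nb .##.#: next=#  (t=1,i=1, bit13=1)
  nb .##..: next=#  (t=3,i=14, bit12=1)
  nb .#.##: next=.  (t=0,i=11, bit11=0)
  nb .#.#.: next=#  (t=0,i=1, bit10=1)
  nb .#..#: next=#  (t=0,i=3, bit9=1)
  nb .#...: next=#  (t=1,i=10, bit8=1)
  nb ..###: next=#  (t=0,i=5, bit7=1)
  nb ..##.: next=#  (t=1,i=15, bit6=1)
  nb ..#.#: next=.  (t=0,i=10, bit5=0)
  nb ..#..: next=.  (t=1,i=9, bit4=0)
  nb ...##: next=#  (t=1,i=14, bit3=1)
  nb ...#.: next=#  (t=2,i=7, bit2=1)
  nb ....#: next=.  (t=1,i=13, bit1=0)
  nb .....: next=.  (t=1,i=12, bit0=0)
  bits 00101001011011000111011111001100 = 694974412

694974412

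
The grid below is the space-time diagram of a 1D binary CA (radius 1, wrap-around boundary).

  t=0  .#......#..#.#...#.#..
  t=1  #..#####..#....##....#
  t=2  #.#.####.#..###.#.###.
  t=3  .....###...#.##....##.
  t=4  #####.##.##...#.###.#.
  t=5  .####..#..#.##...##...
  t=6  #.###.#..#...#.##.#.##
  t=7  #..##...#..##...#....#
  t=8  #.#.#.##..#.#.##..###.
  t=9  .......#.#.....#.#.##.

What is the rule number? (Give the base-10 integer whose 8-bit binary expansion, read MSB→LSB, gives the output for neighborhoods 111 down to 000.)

195

  nb ###: next=#  (t=1,i=4, bit7=1)
  nb ##.: next=#  (t=1,i=0, bit6=1)
  nb #.#: next=.  (t=0,i=12, bit5=0)
  nb #..: next=.  (t=0,i=2, bit4=0)
  nb .##: next=.  (t=1,i=3, bit3=0)
  nb .#.: next=.  (t=0,i=1, bit2=0)
  nb ..#: next=#  (t=0,i=0, bit1=1)
  nb ...: next=#  (t=0,i=3, bit0=1)
  bits 11000011 = 195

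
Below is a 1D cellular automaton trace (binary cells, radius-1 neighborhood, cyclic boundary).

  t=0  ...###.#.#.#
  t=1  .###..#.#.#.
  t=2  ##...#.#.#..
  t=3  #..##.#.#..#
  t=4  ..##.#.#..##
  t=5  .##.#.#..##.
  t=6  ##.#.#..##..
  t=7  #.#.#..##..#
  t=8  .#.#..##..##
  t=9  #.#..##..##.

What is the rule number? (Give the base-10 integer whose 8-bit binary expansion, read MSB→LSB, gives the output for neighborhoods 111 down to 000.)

  ###|.  b7=0 t=0,i=4
  ##.|.  b6=0 t=0,i=5
  #.#|#  b5=1 t=0,i=6
  #..|.  b4=0 t=0,i=0
  .##|#  b3=1 t=0,i=3
  .#.|.  b2=0 t=0,i=7
  ..#|#  b1=1 t=0,i=2
  ...|#  b0=1 t=0,i=1
  bits 00101011 = 43

43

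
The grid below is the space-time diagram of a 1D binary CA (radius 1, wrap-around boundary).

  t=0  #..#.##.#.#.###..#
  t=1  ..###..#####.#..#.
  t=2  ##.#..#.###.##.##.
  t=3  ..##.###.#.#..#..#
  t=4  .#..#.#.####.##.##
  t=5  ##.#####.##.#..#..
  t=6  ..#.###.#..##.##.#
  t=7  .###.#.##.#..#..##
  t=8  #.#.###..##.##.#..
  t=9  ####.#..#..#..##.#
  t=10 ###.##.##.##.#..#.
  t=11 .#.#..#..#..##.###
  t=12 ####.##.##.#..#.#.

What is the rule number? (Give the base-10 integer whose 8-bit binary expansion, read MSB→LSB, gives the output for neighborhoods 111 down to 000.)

167

  ### -> #   bit 7 = 1  t=0,i=13
  ##. -> .   bit 6 = 0  t=0,i=0
  #.# -> #   bit 5 = 1  t=0,i=4
  #.. -> .   bit 4 = 0  t=0,i=1
  .## -> .   bit 3 = 0  t=0,i=5
  .#. -> #   bit 2 = 1  t=0,i=3
  ..# -> #   bit 1 = 1  t=0,i=2
  ... -> #   bit 0 = 1  t=1,i=0
  bits 10100111 = 167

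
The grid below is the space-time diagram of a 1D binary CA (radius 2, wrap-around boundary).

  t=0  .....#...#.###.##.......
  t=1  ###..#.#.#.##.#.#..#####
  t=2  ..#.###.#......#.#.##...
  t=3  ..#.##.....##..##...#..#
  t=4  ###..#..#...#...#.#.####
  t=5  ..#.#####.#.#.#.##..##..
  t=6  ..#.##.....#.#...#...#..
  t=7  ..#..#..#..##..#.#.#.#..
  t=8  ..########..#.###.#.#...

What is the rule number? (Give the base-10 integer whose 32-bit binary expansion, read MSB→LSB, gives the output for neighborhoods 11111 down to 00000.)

  ##### -> .   bit 31 = 0  t=1,i=0
  ####. -> .   bit 30 = 0  t=1,i=1
  ###.# -> .   bit 29 = 0  t=0,i=13
  ###.. -> #   bit 28 = 1  t=1,i=2
  ##.## -> #   bit 27 = 1  t=0,i=14
  ##.#. -> .   bit 26 = 0  t=1,i=13
  ##..# -> .   bit 25 = 0  t=1,i=3
  ##... -> .   bit 24 = 0  t=0,i=17
  #.### -> #   bit 23 = 1  t=0,i=11
  #.##. -> .   bit 22 = 0  t=0,i=15
  #.#.# -> .   bit 21 = 0  t=1,i=7
  #.#.. -> .   bit 20 = 0  t=1,i=16
  #..## -> .   bit 19 = 0  t=1,i=18
  #..#. -> #   bit 18 = 1  t=1,i=4
  #...# -> #   bit 17 = 1  t=0,i=7
  #.... -> .   bit 16 = 0  t=0,i=18
  .#### -> #   bit 15 = 1  t=1,i=20
  .###. -> #   bit 14 = 1  t=0,i=12
  .##.# -> .   bit 13 = 0  t=1,i=12
  .##.. -> #   bit 12 = 1  t=0,i=16
  .#.## -> .   bit 11 = 0  t=0,i=10
  .#.#. -> #   bit 10 = 1  t=1,i=6
  .#..# -> #   bit 9 = 1  t=1,i=17
  .#... -> .   bit 8 = 0  t=0,i=6
  ..### -> #   bit 7 = 1  t=1,i=19
  ..##. -> .   bit 6 = 0  t=3,i=11
  ..#.# -> #   bit 5 = 1  t=0,i=9
  ..#.. -> #   bit 4 = 1  t=0,i=5
  ...## -> .   bit 3 = 0  t=3,i=10
  ...#. -> .   bit 2 = 0  t=0,i=4
  ....# -> .   bit 1 = 0  t=0,i=3
  ..... -> #   bit 0 = 1  t=0,i=0
  bits 00011000100001101101011010110001 = 411489969

411489969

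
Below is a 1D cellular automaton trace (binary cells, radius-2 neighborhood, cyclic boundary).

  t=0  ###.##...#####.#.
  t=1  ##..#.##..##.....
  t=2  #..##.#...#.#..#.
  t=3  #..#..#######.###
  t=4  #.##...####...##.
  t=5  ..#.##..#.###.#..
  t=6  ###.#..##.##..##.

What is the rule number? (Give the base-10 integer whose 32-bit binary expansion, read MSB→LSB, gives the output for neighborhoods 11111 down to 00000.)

  [31] ##### => #  t=0,i=11
  [30] ####. => .  t=0,i=12
  [29] ###.# => .  t=0,i=2
  [28] ###.. => #  t=3,i=0
  [27] ##.## => .  t=0,i=3
  [26] ##.#. => .  t=0,i=14
  [25] ##..# => .  t=1,i=2
  [24] ##... => #  t=0,i=6
  [23] #.### => #  t=0,i=0
  [22] #.##. => #  t=0,i=4
  [21] #.#.# => .  t=0,i=15
  [20] #.#.. => #  t=2,i=0
  [19] #..## => .  t=1,i=9
  [18] #..#. => #  t=1,i=3
  [17] #...# => #  t=0,i=7
  [16] #.... => .  t=1,i=13
  [15] .#### => #  t=0,i=10
  [14] .###. => #  t=0,i=1
  [13] .##.# => .  t=2,i=4
  [12] .##.. => .  t=0,i=5
  [11] .#.## => .  t=0,i=16
  [10] .#.#. => #  t=2,i=11
  [9] .#..# => .  t=2,i=1
  [8] .#... => #  t=2,i=7
  [7] ..### => .  t=0,i=9
  [6] ..##. => #  t=1,i=0
  [5] ..#.# => #  t=1,i=4
  [4] ..#.. => #  t=3,i=3
  [3] ...## => .  t=0,i=8
  [2] ...#. => #  t=2,i=9
  [1] ....# => #  t=1,i=15
  [0] ..... => .  t=1,i=14
  bits 10010001110101101100010101110110 = 2446771574

2446771574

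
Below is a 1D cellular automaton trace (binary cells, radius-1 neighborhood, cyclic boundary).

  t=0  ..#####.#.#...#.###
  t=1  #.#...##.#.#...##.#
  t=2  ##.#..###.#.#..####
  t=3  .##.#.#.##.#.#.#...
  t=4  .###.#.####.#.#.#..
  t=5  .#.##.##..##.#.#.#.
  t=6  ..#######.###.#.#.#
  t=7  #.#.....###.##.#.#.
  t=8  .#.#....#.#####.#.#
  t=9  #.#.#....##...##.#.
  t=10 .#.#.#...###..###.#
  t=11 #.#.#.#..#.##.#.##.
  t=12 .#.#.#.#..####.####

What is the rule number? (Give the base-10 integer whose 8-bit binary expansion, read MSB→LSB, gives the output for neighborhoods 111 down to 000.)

120

  nb ###: next=.  (t=0,i=3, bit7=0)
  nb ##.: next=#  (t=0,i=6, bit6=1)
  nb #.#: next=#  (t=0,i=7, bit5=1)
  nb #..: next=#  (t=0,i=0, bit4=1)
  nb .##: next=#  (t=0,i=2, bit3=1)
  nb .#.: next=.  (t=0,i=8, bit2=0)
  nb ..#: next=.  (t=0,i=1, bit1=0)
  nb ...: next=.  (t=0,i=12, bit0=0)
  bits 01111000 = 120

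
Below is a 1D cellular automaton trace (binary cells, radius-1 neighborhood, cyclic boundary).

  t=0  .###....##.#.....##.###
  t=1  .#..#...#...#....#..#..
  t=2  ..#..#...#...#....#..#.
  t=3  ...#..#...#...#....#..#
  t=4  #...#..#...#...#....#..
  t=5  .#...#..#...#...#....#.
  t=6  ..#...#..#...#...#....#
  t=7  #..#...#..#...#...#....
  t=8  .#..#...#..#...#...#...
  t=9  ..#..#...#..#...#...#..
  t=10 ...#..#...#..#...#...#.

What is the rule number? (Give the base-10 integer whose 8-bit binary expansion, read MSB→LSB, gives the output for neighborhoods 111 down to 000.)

  ###|.  b7=0 t=0,i=2
  ##.|.  b6=0 t=0,i=3
  #.#|.  b5=0 t=0,i=0
  #..|#  b4=1 t=0,i=4
  .##|#  b3=1 t=0,i=1
  .#.|.  b2=0 t=0,i=11
  ..#|.  b1=0 t=0,i=7
  ...|.  b0=0 t=0,i=5
  bits 00011000 = 24

24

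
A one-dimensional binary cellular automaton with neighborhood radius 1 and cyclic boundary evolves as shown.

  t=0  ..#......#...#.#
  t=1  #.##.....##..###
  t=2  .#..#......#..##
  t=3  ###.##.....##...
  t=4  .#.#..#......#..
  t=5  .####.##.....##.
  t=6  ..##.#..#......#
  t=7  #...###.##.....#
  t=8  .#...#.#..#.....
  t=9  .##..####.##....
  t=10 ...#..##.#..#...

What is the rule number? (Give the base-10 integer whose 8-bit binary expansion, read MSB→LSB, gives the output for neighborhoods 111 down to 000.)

180

  ### -> #   bit 7 = 1  t=1,i=14
  ##. -> .   bit 6 = 0  t=1,i=0
  #.# -> #   bit 5 = 1  t=0,i=14
  #.. -> #   bit 4 = 1  t=0,i=0
  .## -> .   bit 3 = 0  t=1,i=2
  .#. -> #   bit 2 = 1  t=0,i=2
  ..# -> .   bit 1 = 0  t=0,i=1
  ... -> .   bit 0 = 0  t=0,i=4
  bits 10110100 = 180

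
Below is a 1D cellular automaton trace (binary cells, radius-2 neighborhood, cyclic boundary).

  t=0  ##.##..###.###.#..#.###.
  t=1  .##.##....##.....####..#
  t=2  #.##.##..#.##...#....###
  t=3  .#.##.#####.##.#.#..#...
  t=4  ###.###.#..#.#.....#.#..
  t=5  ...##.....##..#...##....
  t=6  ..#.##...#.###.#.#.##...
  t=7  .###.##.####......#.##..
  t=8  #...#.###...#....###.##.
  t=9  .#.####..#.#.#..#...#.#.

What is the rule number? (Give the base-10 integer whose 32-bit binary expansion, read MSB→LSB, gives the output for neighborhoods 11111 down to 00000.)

  [31] ##### => #  t=3,i=8
  [30] ####. => .  t=1,i=19
  [29] ###.# => .  t=0,i=9
  [28] ###.. => .  t=1,i=20
  [27] ##.## => #  t=0,i=2
  [26] ##.#. => .  t=0,i=14
  [25] ##..# => #  t=0,i=5
  [24] ##... => #  t=1,i=6
  [23] #.### => #  t=0,i=11
  [22] #.##. => .  t=0,i=0
  [21] #.#.# => .  t=3,i=15
  [20] #.#.. => .  t=0,i=15
  [19] #..## => .  t=0,i=6
  [18] #..#. => #  t=0,i=17
  [17] #...# => .  t=2,i=14
  [16] #.... => .  t=1,i=7
  [15] .#### => .  t=1,i=18
  [14] .###. => .  t=0,i=8
  [13] .##.# => #  t=0,i=1
  [12] .##.. => #  t=0,i=4
  [11] .#.## => #  t=0,i=19
  [10] .#.#. => .  t=3,i=16
  [9] .#..# => .  t=0,i=16
  [8] .#... => #  t=2,i=17
  [7] ..### => .  t=0,i=7
  [6] ..##. => .  t=1,i=10
  [5] ..#.# => #  t=0,i=18
  [4] ..#.. => .  t=2,i=16
  [3] ...## => #  t=1,i=9
  [2] ...#. => #  t=2,i=15
  [1] ....# => .  t=1,i=8
  [0] ..... => .  t=1,i=14
  bits 10001011100001000011100100101100 = 2340698412

2340698412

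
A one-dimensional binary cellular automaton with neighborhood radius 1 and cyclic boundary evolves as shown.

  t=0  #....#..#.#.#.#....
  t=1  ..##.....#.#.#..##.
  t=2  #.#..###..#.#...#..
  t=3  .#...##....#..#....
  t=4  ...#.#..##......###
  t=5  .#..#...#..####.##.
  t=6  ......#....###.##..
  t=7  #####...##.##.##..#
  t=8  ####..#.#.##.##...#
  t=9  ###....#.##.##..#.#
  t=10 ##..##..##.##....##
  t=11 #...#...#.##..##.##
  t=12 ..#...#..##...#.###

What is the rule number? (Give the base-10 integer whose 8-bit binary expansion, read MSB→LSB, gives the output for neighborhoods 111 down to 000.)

169

  ###|#  b7=1 t=2,i=6
  ##.|.  b6=0 t=1,i=3
  #.#|#  b5=1 t=0,i=9
  #..|.  b4=0 t=0,i=1
  .##|#  b3=1 t=1,i=2
  .#.|.  b2=0 t=0,i=0
  ..#|.  b1=0 t=0,i=4
  ...|#  b0=1 t=0,i=2
  bits 10101001 = 169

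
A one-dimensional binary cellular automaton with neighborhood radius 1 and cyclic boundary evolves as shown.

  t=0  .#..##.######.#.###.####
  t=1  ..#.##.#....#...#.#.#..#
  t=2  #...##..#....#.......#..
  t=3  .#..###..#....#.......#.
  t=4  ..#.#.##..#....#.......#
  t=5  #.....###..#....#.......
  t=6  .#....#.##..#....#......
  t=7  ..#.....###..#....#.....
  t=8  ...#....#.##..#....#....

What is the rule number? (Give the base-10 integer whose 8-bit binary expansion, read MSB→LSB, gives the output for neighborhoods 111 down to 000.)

88

  ### -> .   bit 7 = 0  t=0,i=8
  ##. -> #   bit 6 = 1  t=0,i=5
  #.# -> .   bit 5 = 0  t=0,i=0
  #.. -> #   bit 4 = 1  t=0,i=2
  .## -> #   bit 3 = 1  t=0,i=4
  .#. -> .   bit 2 = 0  t=0,i=1
  ..# -> .   bit 1 = 0  t=0,i=3
  ... -> .   bit 0 = 0  t=1,i=9
  bits 01011000 = 88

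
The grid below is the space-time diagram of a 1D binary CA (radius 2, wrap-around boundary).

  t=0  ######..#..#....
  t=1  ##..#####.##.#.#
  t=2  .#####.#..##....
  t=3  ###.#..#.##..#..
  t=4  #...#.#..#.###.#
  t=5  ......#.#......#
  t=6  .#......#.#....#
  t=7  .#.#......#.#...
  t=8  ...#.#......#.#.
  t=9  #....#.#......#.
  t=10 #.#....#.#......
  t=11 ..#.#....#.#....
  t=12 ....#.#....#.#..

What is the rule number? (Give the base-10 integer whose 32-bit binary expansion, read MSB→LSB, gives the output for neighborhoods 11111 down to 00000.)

1381867736

  #####|.  b31=0 t=0,i=2
  ####.|#  b30=1 t=0,i=4
  ###.#|.  b29=0 t=1,i=8
  ###..|#  b28=1 t=0,i=5
  ##.##|.  b27=0 t=1,i=9
  ##.#.|.  b26=0 t=1,i=12
  ##..#|#  b25=1 t=0,i=6
  ##...|.  b24=0 t=2,i=12
  #.###|.  b23=0 t=1,i=15
  #.##.|#  b22=1 t=1,i=10
  #.#.#|.  b21=0 t=1,i=13
  #.#..|#  b20=1 t=2,i=7
  #..##|#  b19=1 t=1,i=3
  #..#.|#  b18=1 t=0,i=7
  #...#|.  b17=0 t=4,i=2
  #....|#  b16=1 t=0,i=13
  .####|#  b15=1 t=0,i=1
  .###.|.  b14=0 t=1,i=0
  .##.#|#  b13=1 t=1,i=11
  .##..|.  b12=0 t=2,i=11
  .#.##|.  b11=0 t=1,i=14
  .#.#.|.  b10=0 t=4,i=5
  .#..#|.  b9=0 t=0,i=9
  .#...|.  b8=0 t=0,i=12
  ..###|#  b7=1 t=0,i=0
  ..##.|#  b6=1 t=2,i=10
  ..#.#|.  b5=0 t=3,i=7
  ..#..|#  b4=1 t=0,i=8
  ...##|#  b3=1 t=0,i=15
  ...#.|.  b2=0 t=4,i=3
  ....#|.  b1=0 t=0,i=14
  .....|.  b0=0 t=2,i=14
  bits 01010010010111011010000011011000 = 1381867736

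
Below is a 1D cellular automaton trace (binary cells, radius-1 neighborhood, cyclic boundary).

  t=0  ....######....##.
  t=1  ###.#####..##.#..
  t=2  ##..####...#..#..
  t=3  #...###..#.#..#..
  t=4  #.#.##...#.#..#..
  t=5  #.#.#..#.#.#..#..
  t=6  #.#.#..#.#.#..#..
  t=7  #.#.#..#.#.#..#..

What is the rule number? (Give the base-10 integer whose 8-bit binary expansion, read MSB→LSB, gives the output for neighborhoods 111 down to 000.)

141

  ### -> #   bit 7 = 1  t=0,i=5
  ##. -> .   bit 6 = 0  t=0,i=9
  #.# -> .   bit 5 = 0  t=1,i=3
  #.. -> .   bit 4 = 0  t=0,i=10
  .## -> #   bit 3 = 1  t=0,i=4
  .#. -> #   bit 2 = 1  t=1,i=14
  ..# -> .   bit 1 = 0  t=0,i=3
  ... -> #   bit 0 = 1  t=0,i=0
  bits 10001101 = 141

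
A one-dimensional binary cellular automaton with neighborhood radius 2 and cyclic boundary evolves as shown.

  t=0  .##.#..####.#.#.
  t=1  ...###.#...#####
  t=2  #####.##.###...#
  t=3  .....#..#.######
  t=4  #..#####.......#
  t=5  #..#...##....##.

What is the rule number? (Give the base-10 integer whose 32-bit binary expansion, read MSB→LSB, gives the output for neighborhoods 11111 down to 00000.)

490100382

  [31] ##### => .  t=1,i=13
  [30] ####. => .  t=0,i=9
  [29] ###.# => .  t=0,i=10
  [28] ###.. => #  t=1,i=15
  [27] ##.## => #  t=2,i=5
  [26] ##.#. => #  t=0,i=3
  [25] ##..# => .  t=4,i=1
  [24] ##... => #  t=1,i=0
  [23] #.### => .  t=2,i=9
  [22] #.##. => .  t=2,i=6
  [21] #.#.# => #  t=0,i=12
  [20] #.#.. => #  t=0,i=4
  [19] #..## => .  t=0,i=0
  [18] #..#. => #  t=3,i=7
  [17] #...# => #  t=1,i=1
  [16] #.... => .  t=3,i=1
  [15] .#### => .  t=0,i=8
  [14] .###. => #  t=1,i=4
  [13] .##.# => .  t=0,i=2
  [12] .##.. => #  t=4,i=0
  [11] .#.## => .  t=3,i=9
  [10] .#.#. => #  t=0,i=13
  [9] .#..# => #  t=0,i=5
  [8] .#... => .  t=1,i=8
  [7] ..### => #  t=0,i=7
  [6] ..##. => .  t=0,i=1
  [5] ..#.# => .  t=3,i=8
  [4] ..#.. => #  t=3,i=5
  [3] ...## => #  t=1,i=2
  [2] ...#. => #  t=3,i=4
  [1] ....# => #  t=3,i=3
  [0] ..... => .  t=3,i=2
  bits 00011101001101100101011010011110 = 490100382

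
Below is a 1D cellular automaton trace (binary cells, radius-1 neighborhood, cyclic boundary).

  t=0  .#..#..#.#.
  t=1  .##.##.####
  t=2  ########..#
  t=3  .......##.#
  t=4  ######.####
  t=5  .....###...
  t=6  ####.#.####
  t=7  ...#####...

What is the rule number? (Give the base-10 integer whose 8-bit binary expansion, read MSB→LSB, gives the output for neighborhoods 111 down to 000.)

  [7] ### => .  t=1,i=8
  [6] ##. => #  t=1,i=2
  [5] #.# => #  t=0,i=8
  [4] #.. => #  t=0,i=2
  [3] .## => #  t=1,i=1
  [2] .#. => #  t=0,i=1
  [1] ..# => .  t=0,i=0
  [0] ... => #  t=3,i=1
  bits 01111101 = 125

125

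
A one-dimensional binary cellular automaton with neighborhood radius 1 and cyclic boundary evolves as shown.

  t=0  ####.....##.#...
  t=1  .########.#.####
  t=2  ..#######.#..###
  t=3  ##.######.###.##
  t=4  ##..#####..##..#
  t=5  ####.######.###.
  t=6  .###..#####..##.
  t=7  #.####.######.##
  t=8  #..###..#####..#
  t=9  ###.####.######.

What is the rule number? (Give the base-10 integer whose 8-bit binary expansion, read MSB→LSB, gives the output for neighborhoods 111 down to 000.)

  [7] ### => #  t=0,i=1
  [6] ##. => #  t=0,i=3
  [5] #.# => .  t=0,i=11
  [4] #.. => #  t=0,i=4
  [3] .## => .  t=0,i=0
  [2] .#. => #  t=0,i=12
  [1] ..# => #  t=0,i=8
  [0] ... => #  t=0,i=5
  bits 11010111 = 215

215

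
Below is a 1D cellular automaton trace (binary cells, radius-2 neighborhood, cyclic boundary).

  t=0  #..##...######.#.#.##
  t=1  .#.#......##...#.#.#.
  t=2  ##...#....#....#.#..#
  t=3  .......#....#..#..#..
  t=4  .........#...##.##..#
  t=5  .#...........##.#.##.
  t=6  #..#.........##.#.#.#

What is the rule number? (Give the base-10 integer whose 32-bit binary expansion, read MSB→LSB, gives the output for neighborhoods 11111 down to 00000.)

2196054624

  #####|#  b31=1 t=0,i=10
  ####.|.  b30=0 t=0,i=12
  ###.#|.  b29=0 t=0,i=13
  ###..|.  b28=0 t=0,i=0
  ##.##|.  b27=0 t=4,i=15
  ##.#.|.  b26=0 t=0,i=14
  ##..#|#  b25=1 t=0,i=1
  ##...|.  b24=0 t=0,i=5
  #.###|#  b23=1 t=0,i=19
  #.##.|#  b22=1 t=4,i=16
  #.#.#|#  b21=1 t=0,i=15
  #.#..|.  b20=0 t=1,i=3
  #..##|.  b19=0 t=0,i=2
  #..#.|#  b18=1 t=1,i=0
  #...#|.  b17=0 t=0,i=6
  #....|#  b16=1 t=1,i=5
  .####|.  b15=0 t=0,i=9
  .###.|.  b14=0 t=0,i=20
  .##.#|#  b13=1 t=4,i=14
  .##..|.  b12=0 t=0,i=4
  .#.##|.  b11=0 t=0,i=18
  .#.#.|.  b10=0 t=0,i=16
  .#..#|#  b9=1 t=1,i=20
  .#...|.  b8=0 t=1,i=4
  ..###|.  b7=0 t=0,i=8
  ..##.|#  b6=1 t=0,i=3
  ..#.#|#  b5=1 t=1,i=1
  ..#..|.  b4=0 t=2,i=5
  ...##|.  b3=0 t=0,i=7
  ...#.|.  b2=0 t=1,i=14
  ....#|.  b1=0 t=1,i=8
  .....|.  b0=0 t=1,i=6
  bits 10000010111001010010001001100000 = 2196054624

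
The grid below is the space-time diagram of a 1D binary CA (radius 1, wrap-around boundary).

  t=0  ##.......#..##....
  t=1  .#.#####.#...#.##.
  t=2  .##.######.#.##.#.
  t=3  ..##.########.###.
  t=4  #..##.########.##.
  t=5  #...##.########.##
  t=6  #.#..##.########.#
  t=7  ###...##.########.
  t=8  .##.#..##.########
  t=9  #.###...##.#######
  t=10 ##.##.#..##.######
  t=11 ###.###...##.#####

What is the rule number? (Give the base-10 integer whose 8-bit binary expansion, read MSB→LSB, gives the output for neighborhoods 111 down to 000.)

  ### -> #   bit 7 = 1  t=1,i=4
  ##. -> #   bit 6 = 1  t=0,i=1
  #.# -> #   bit 5 = 1  t=1,i=2
  #.. -> .   bit 4 = 0  t=0,i=2
  .## -> .   bit 3 = 0  t=0,i=0
  .#. -> #   bit 2 = 1  t=0,i=9
  ..# -> .   bit 1 = 0  t=0,i=8
  ... -> #   bit 0 = 1  t=0,i=3
  bits 11100101 = 229

229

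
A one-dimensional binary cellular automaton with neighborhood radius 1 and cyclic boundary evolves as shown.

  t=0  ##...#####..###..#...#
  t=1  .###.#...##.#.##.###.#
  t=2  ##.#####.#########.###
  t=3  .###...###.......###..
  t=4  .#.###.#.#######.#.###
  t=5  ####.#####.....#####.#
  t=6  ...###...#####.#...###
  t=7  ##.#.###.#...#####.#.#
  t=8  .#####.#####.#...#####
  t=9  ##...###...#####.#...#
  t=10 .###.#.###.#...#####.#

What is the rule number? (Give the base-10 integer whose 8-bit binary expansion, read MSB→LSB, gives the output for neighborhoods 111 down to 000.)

125

  nb ###: next=.  (t=0,i=0, bit7=0)
  nb ##.: next=#  (t=0,i=1, bit6=1)
  nb #.#: next=#  (t=1,i=0, bit5=1)
  nb #..: next=#  (t=0,i=2, bit4=1)
  nb .##: next=#  (t=0,i=5, bit3=1)
  nb .#.: next=#  (t=0,i=17, bit2=1)
  nb ..#: next=.  (t=0,i=4, bit1=0)
  nb ...: next=#  (t=0,i=3, bit0=1)
  bits 01111101 = 125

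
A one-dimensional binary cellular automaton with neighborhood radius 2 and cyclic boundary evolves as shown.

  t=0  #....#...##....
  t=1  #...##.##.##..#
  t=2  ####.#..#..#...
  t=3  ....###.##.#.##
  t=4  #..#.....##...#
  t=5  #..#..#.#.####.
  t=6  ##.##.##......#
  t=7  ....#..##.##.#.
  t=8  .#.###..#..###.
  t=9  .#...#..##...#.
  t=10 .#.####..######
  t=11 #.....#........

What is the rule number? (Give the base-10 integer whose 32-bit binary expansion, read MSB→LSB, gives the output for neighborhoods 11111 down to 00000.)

353515069

  [31] ##### => .  t=10,i=11
  [30] ####. => .  t=2,i=2
  [29] ###.# => .  t=2,i=3
  [28] ###.. => #  t=8,i=5
  [27] ##.## => .  t=1,i=6
  [26] ##.#. => #  t=2,i=4
  [25] ##..# => .  t=1,i=12
  [24] ##... => #  t=0,i=11
  [23] #.### => .  t=5,i=10
  [22] #.##. => .  t=1,i=7
  [21] #.#.# => .  t=3,i=11
  [20] #.#.. => #  t=2,i=5
  [19] #..## => .  t=1,i=13
  [18] #..#. => .  t=2,i=7
  [17] #...# => #  t=0,i=7
  [16] #.... => .  t=0,i=2
  [15] .#### => .  t=2,i=1
  [14] .###. => .  t=3,i=5
  [13] .##.# => #  t=1,i=5
  [12] .##.. => #  t=0,i=10
  [11] .#.## => .  t=3,i=12
  [10] .#.#. => #  t=5,i=7
  [9] .#..# => #  t=2,i=6
  [8] .#... => .  t=0,i=1
  [7] ..### => .  t=2,i=0
  [6] ..##. => .  t=0,i=9
  [5] ..#.# => #  t=5,i=6
  [4] ..#.. => #  t=0,i=0
  [3] ...## => #  t=0,i=8
  [2] ...#. => #  t=0,i=4
  [1] ....# => .  t=0,i=3
  [0] ..... => #  t=4,i=6
  bits 00010101000100100011011000111101 = 353515069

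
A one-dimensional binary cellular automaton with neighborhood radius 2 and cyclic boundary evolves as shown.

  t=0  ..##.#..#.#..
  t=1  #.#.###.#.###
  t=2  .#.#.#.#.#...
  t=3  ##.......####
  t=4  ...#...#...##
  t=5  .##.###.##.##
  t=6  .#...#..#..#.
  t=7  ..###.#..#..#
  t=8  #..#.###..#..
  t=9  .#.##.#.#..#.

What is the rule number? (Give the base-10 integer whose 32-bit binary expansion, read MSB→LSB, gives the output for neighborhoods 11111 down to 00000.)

2253609830

  [31] ##### => #  t=3,i=11
  [30] ####. => .  t=1,i=12
  [29] ###.# => .  t=1,i=0
  [28] ###.. => .  t=3,i=1
  [27] ##.## => .  t=5,i=0
  [26] ##.#. => #  t=0,i=4
  [25] ##..# => #  t=8,i=8
  [24] ##... => .  t=3,i=2
  [23] #.### => .  t=1,i=4
  [22] #.##. => #  t=5,i=1
  [21] #.#.# => .  t=1,i=2
  [20] #.#.. => #  t=0,i=5
  [19] #..## => .  t=7,i=1
  [18] #..#. => .  t=0,i=7
  [17] #...# => #  t=4,i=1
  [16] #.... => #  t=0,i=12
  [15] .#### => .  t=1,i=11
  [14] .###. => #  t=1,i=5
  [13] .##.# => .  t=0,i=3
  [12] .##.. => #  t=4,i=12
  [11] .#.## => #  t=1,i=3
  [10] .#.#. => .  t=0,i=9
  [9] .#..# => #  t=0,i=6
  [8] .#... => #  t=0,i=11
  [7] ..### => .  t=3,i=9
  [6] ..##. => #  t=0,i=2
  [5] ..#.# => #  t=0,i=8
  [4] ..#.. => .  t=4,i=3
  [3] ...## => .  t=0,i=1
  [2] ...#. => #  t=2,i=0
  [1] ....# => #  t=0,i=0
  [0] ..... => .  t=3,i=4
  bits 10000110010100110101101101100110 = 2253609830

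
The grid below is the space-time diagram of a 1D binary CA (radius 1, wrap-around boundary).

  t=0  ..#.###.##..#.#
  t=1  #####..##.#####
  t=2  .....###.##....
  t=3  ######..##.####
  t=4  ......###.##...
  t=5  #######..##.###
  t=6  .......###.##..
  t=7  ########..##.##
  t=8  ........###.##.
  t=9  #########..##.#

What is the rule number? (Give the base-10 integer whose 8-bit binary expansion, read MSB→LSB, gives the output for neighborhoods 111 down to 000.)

  ###|.  b7=0 t=0,i=5
  ##.|.  b6=0 t=0,i=6
  #.#|#  b5=1 t=0,i=3
  #..|#  b4=1 t=0,i=0
  .##|#  b3=1 t=0,i=4
  .#.|#  b2=1 t=0,i=2
  ..#|#  b1=1 t=0,i=1
  ...|#  b0=1 t=2,i=0
  bits 00111111 = 63

63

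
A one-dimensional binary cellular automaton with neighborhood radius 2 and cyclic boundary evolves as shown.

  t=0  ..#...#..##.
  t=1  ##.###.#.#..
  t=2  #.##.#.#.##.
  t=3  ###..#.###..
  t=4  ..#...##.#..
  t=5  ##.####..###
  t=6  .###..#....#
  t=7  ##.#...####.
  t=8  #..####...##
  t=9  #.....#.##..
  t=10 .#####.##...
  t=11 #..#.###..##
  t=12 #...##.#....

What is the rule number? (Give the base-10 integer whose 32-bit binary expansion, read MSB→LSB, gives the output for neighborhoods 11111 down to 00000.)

3102935887

  nb #####: next=#  (t=5,i=11, bit31=1)
  nb ####.: next=.  (t=5,i=0, bit30=0)
  nb ###.#: next=#  (t=1,i=5, bit29=1)
  nb ###..: next=#  (t=3,i=2, bit28=1)
  nb ##.##: next=#  (t=1,i=2, bit27=1)
  nb ##.#.: next=.  (t=1,i=6, bit26=0)
  nb ##..#: next=.  (t=3,i=3, bit25=0)
  nb ##...: next=.  (t=0,i=11, bit24=0)
  nb #.###: next=#  (t=1,i=3, bit23=1)
  nb #.##.: next=#  (t=2,i=2, bit22=1)
  nb #.#.#: next=#  (t=1,i=7, bit21=1)
  nb #.#..: next=#  (t=1,i=9, bit20=1)
  nb #..##: next=.  (t=0,i=8, bit19=0)
  nb #..#.: next=.  (t=3,i=4, bit18=0)
  nb #...#: next=#  (t=0,i=0, bit17=1)
  nb #....: next=#  (t=4,i=11, bit16=1)
  nb .####: next=.  (t=5,i=4, bit15=0)
  nb .###.: next=.  (t=1,i=4, bit14=0)
  nb .##.#: next=.  (t=1,i=1, bit13=0)
  nb .##..: next=.  (t=0,i=10, bit12=0)
  nb .#.##: next=#  (t=2,i=1, bit11=1)
  nb .#.#.: next=.  (t=1,i=8, bit10=0)
  nb .#..#: next=#  (t=0,i=7, bit9=1)
  nb .#...: next=#  (t=0,i=3, bit8=1)
  nb ..###: next=.  (t=3,i=0, bit7=0)
  nb ..##.: next=#  (t=0,i=9, bit6=1)
  nb ..#.#: next=.  (t=3,i=5, bit5=0)
  nb ..#..: next=.  (t=0,i=2, bit4=0)
  nb ...##: next=#  (t=4,i=5, bit3=1)
  nb ...#.: next=#  (t=0,i=1, bit2=1)
  nb ....#: next=#  (t=4,i=0, bit1=1)
  nb .....: next=#  (t=9,i=3, bit0=1)
  bits 10111000111100110000101101001111 = 3102935887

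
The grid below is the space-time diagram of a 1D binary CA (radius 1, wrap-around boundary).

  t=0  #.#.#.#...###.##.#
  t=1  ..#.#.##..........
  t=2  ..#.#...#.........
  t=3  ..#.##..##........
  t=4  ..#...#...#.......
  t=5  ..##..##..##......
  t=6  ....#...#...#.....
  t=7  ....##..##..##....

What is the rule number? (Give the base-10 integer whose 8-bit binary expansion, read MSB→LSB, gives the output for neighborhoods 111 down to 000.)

  [7] ### => .  t=0,i=11
  [6] ##. => .  t=0,i=0
  [5] #.# => .  t=0,i=1
  [4] #.. => #  t=0,i=7
  [3] .## => .  t=0,i=10
  [2] .#. => #  t=0,i=2
  [1] ..# => .  t=0,i=9
  [0] ... => .  t=0,i=8
  bits 00010100 = 20

20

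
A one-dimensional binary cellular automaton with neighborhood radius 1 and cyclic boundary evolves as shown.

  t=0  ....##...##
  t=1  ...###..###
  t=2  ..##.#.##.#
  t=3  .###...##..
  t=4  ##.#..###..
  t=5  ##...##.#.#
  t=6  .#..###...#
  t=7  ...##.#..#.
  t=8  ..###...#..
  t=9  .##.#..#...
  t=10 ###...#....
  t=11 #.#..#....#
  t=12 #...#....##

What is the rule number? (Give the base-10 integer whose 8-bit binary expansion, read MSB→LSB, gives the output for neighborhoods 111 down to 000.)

  [7] ### => .  t=1,i=4
  [6] ##. => #  t=0,i=5
  [5] #.# => .  t=2,i=4
  [4] #.. => .  t=0,i=0
  [3] .## => #  t=0,i=4
  [2] .#. => .  t=2,i=5
  [1] ..# => #  t=0,i=3
  [0] ... => .  t=0,i=1
  bits 01001010 = 74

74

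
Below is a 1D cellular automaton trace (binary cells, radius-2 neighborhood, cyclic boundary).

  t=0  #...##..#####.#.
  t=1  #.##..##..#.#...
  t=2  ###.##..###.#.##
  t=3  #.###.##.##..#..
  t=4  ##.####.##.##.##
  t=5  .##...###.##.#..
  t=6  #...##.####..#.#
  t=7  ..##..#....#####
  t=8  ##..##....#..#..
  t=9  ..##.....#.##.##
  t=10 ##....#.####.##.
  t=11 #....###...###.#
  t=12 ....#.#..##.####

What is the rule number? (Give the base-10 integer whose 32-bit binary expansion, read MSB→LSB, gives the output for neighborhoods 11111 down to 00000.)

2858306093

  nb #####: next=#  (t=0,i=10, bit31=1)
  nb ####.: next=.  (t=0,i=11, bit30=0)
  nb ###.#: next=#  (t=0,i=12, bit29=1)
  nb ###..: next=.  (t=6,i=10, bit28=0)
  nb ##.##: next=#  (t=2,i=3, bit27=1)
  nb ##.#.: next=.  (t=0,i=13, bit26=0)
  nb ##..#: next=#  (t=0,i=6, bit25=1)
  nb ##...: next=.  (t=5,i=3, bit24=0)
  nb #.###: next=.  (t=2,i=14, bit23=0)
  nb #.##.: next=#  (t=1,i=2, bit22=1)
  nb #.#.#: next=.  (t=0,i=14, bit21=0)
  nb #.#..: next=#  (t=0,i=0, bit20=1)
  nb #..##: next=#  (t=0,i=7, bit19=1)
  nb #..#.: next=#  (t=1,i=9, bit18=1)
  nb #...#: next=#  (t=0,i=2, bit17=1)
  nb #....: next=.  (t=7,i=8, bit16=0)
  nb .####: next=.  (t=0,i=9, bit15=0)
  nb .###.: next=#  (t=2,i=9, bit14=1)
  nb .##.#: next=.  (t=3,i=7, bit13=0)
  nb .##..: next=.  (t=0,i=5, bit12=0)
  nb .#.##: next=#  (t=1,i=1, bit11=1)
  nb .#.#.: next=.  (t=0,i=15, bit10=0)
  nb .#..#: next=#  (t=3,i=14, bit9=1)
  nb .#...: next=.  (t=0,i=1, bit8=0)
  nb ..###: next=.  (t=0,i=8, bit7=0)
  nb ..##.: next=.  (t=0,i=4, bit6=0)
  nb ..#.#: next=#  (t=1,i=0, bit5=1)
  nb ..#..: next=.  (t=3,i=13, bit4=0)
  nb ...##: next=#  (t=0,i=3, bit3=1)
  nb ...#.: next=#  (t=1,i=15, bit2=1)
  nb ....#: next=.  (t=7,i=9, bit1=0)
  nb .....: next=#  (t=9,i=6, bit0=1)
  bits 10101010010111100100101000101101 = 2858306093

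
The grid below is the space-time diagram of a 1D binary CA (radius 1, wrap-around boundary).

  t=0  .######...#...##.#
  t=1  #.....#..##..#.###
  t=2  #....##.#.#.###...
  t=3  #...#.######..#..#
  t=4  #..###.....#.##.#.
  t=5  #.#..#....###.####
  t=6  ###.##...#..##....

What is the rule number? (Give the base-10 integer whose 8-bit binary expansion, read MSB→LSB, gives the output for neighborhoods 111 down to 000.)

102

  ###|.  b7=0 t=0,i=2
  ##.|#  b6=1 t=0,i=6
  #.#|#  b5=1 t=0,i=0
  #..|.  b4=0 t=0,i=7
  .##|.  b3=0 t=0,i=1
  .#.|#  b2=1 t=0,i=10
  ..#|#  b1=1 t=0,i=9
  ...|.  b0=0 t=0,i=8
  bits 01100110 = 102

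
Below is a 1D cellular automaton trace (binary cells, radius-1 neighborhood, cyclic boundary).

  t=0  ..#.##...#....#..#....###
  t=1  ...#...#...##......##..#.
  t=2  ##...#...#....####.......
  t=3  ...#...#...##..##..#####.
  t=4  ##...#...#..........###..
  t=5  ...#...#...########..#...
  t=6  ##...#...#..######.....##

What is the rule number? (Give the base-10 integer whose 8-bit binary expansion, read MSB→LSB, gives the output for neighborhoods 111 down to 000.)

  ###|#  b7=1 t=0,i=23
  ##.|.  b6=0 t=0,i=5
  #.#|#  b5=1 t=0,i=3
  #..|.  b4=0 t=0,i=0
  .##|.  b3=0 t=0,i=4
  .#.|.  b2=0 t=0,i=2
  ..#|.  b1=0 t=0,i=1
  ...|#  b0=1 t=0,i=7
  bits 10100001 = 161

161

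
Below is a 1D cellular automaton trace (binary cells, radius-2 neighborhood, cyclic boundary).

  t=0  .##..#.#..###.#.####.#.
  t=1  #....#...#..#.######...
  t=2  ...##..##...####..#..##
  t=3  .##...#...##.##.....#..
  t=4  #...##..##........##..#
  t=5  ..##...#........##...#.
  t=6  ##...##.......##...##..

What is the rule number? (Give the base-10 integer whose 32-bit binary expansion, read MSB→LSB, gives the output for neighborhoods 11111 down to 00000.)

  #####|.  b31=0 t=1,i=16
  ####.|#  b30=1 t=0,i=18
  ###.#|#  b29=1 t=0,i=12
  ###..|.  b28=0 t=1,i=19
  ##.##|.  b27=0 t=3,i=12
  ##.#.|.  b26=0 t=0,i=13
  ##..#|.  b25=0 t=0,i=3
  ##...|.  b24=0 t=1,i=20
  #.###|#  b23=1 t=0,i=16
  #.##.|.  b22=0 t=3,i=13
  #.#.#|#  b21=1 t=0,i=14
  #.#..|.  b20=0 t=0,i=7
  #..##|#  b19=1 t=0,i=0
  #..#.|.  b18=0 t=0,i=4
  #...#|#  b17=1 t=1,i=7
  #....|.  b16=0 t=1,i=2
  .####|#  b15=1 t=0,i=17
  .###.|.  b14=0 t=0,i=11
  .##.#|.  b13=0 t=3,i=11
  .##..|.  b12=0 t=0,i=2
  .#.##|#  b11=1 t=0,i=15
  .#.#.|.  b10=0 t=0,i=6
  .#..#|.  b9=0 t=0,i=8
  .#...|.  b8=0 t=1,i=1
  ..###|.  b7=0 t=0,i=10
  ..##.|.  b6=0 t=0,i=1
  ..#.#|#  b5=1 t=0,i=5
  ..#..|.  b4=0 t=1,i=0
  ...##|#  b3=1 t=2,i=2
  ...#.|#  b2=1 t=1,i=4
  ....#|#  b1=1 t=1,i=3
  .....|.  b0=0 t=3,i=17
  bits 01100000101010101000100000101110 = 1621788718

1621788718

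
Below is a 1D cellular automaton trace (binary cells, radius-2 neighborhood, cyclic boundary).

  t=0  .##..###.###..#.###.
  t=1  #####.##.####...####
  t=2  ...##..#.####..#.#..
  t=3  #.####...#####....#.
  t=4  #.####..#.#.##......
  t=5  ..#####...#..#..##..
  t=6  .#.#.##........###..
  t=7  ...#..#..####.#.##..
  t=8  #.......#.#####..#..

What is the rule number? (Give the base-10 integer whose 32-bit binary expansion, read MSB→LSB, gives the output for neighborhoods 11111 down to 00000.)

  nb #####: next=.  (t=1,i=0, bit31=0)
  nb ####.: next=#  (t=1,i=3, bit30=1)
  nb ###.#: next=#  (t=0,i=7, bit29=1)
  nb ###..: next=#  (t=0,i=11, bit28=1)
  nb ##.##: next=.  (t=0,i=8, bit27=0)
  nb ##.#.: next=#  (t=7,i=13, bit26=1)
  nb ##..#: next=#  (t=0,i=3, bit25=1)
  nb ##...: next=.  (t=1,i=13, bit24=0)
  nb #.###: next=#  (t=0,i=9, bit23=1)
  nb #.##.: next=.  (t=1,i=6, bit22=0)
  nb #.#.#: next=#  (t=3,i=0, bit21=1)
  nb #.#..: next=.  (t=2,i=17, bit20=0)
  nb #..##: next=#  (t=0,i=0, bit19=1)
  nb #..#.: next=.  (t=0,i=13, bit18=0)
  nb #...#: next=.  (t=1,i=14, bit17=0)
  nb #....: next=.  (t=2,i=19, bit16=0)
  nb .####: next=#  (t=1,i=10, bit15=1)
  nb .###.: next=#  (t=0,i=6, bit14=1)
  nb .##.#: next=#  (t=1,i=7, bit13=1)
  nb .##..: next=#  (t=0,i=2, bit12=1)
  nb .#.##: next=.  (t=0,i=15, bit11=0)
  nb .#.#.: next=.  (t=2,i=16, bit10=0)
  nb .#..#: next=.  (t=5,i=11, bit9=0)
  nb .#...: next=#  (t=2,i=18, bit8=1)
  nb ..###: next=.  (t=0,i=5, bit7=0)
  nb ..##.: next=#  (t=0,i=1, bit6=1)
  nb ..#.#: next=.  (t=0,i=14, bit5=0)
  nb ..#..: next=.  (t=5,i=10, bit4=0)
  nb ...##: next=#  (t=1,i=15, bit3=1)
  nb ...#.: next=.  (t=3,i=17, bit2=0)
  nb ....#: next=.  (t=2,i=1, bit1=0)
  nb .....: next=#  (t=2,i=0, bit0=1)
  bits 01110110101010001111000101001001 = 1990783305

1990783305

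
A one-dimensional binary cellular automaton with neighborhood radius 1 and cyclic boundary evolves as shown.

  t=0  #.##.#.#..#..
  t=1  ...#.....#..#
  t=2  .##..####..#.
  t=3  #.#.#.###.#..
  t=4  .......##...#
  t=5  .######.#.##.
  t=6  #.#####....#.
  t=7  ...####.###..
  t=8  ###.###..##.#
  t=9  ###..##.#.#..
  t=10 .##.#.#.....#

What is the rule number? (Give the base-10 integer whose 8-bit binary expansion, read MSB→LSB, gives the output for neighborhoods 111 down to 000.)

195

  nb ###: next=#  (t=2,i=6, bit7=1)
  nb ##.: next=#  (t=0,i=3, bit6=1)
  nb #.#: next=.  (t=0,i=1, bit5=0)
  nb #..: next=.  (t=0,i=8, bit4=0)
  nb .##: next=.  (t=0,i=2, bit3=0)
  nb .#.: next=.  (t=0,i=0, bit2=0)
  nb ..#: next=#  (t=0,i=9, bit1=1)
  nb ...: next=#  (t=1,i=1, bit0=1)
  bits 11000011 = 195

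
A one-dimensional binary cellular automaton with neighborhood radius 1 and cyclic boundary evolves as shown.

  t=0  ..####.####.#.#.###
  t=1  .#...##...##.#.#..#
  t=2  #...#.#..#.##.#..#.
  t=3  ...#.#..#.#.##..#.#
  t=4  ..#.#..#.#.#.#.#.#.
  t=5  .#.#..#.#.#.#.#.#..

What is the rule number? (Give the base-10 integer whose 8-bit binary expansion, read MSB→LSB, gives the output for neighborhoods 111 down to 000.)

  nb ###: next=.  (t=0,i=3, bit7=0)
  nb ##.: next=#  (t=0,i=5, bit6=1)
  nb #.#: next=#  (t=0,i=6, bit5=1)
  nb #..: next=.  (t=0,i=0, bit4=0)
  nb .##: next=.  (t=0,i=2, bit3=0)
  nb .#.: next=.  (t=0,i=12, bit2=0)
  nb ..#: next=#  (t=0,i=1, bit1=1)
  nb ...: next=.  (t=1,i=3, bit0=0)
  bits 01100010 = 98

98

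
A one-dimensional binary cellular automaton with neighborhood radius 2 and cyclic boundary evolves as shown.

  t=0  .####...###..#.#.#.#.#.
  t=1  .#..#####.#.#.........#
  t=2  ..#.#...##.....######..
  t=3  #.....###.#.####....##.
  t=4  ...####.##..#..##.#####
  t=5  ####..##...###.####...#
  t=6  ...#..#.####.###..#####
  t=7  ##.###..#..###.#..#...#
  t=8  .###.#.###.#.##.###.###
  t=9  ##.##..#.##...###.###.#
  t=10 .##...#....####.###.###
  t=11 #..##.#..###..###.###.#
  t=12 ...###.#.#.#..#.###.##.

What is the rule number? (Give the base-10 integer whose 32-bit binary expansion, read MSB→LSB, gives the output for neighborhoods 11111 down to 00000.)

  [31] ##### => .  t=1,i=6
  [30] ####. => .  t=0,i=3
  [29] ###.# => #  t=1,i=8
  [28] ###.. => #  t=0,i=4
  [27] ##.## => #  t=4,i=7
  [26] ##.#. => #  t=1,i=9
  [25] ##..# => .  t=0,i=11
  [24] ##... => #  t=0,i=5
  [23] #.### => #  t=3,i=12
  [22] #.##. => .  t=4,i=8
  [21] #.#.# => .  t=0,i=15
  [20] #.#.. => .  t=0,i=21
  [19] #..## => .  t=0,i=0
  [18] #..#. => #  t=0,i=12
  [17] #...# => #  t=0,i=6
  [16] #.... => .  t=1,i=14
  [15] .#### => .  t=0,i=2
  [14] .###. => .  t=0,i=9
  [13] .##.# => #  t=3,i=21
  [12] .##.. => .  t=2,i=9
  [11] .#.## => .  t=3,i=11
  [10] .#.#. => .  t=0,i=14
  [9] .#..# => #  t=0,i=22
  [8] .#... => .  t=1,i=13
  [7] ..### => #  t=0,i=1
  [6] ..##. => #  t=2,i=8
  [5] ..#.# => .  t=0,i=13
  [4] ..#.. => #  t=4,i=12
  [3] ...## => #  t=0,i=7
  [2] ...#. => .  t=1,i=21
  [1] ....# => #  t=1,i=20
  [0] ..... => #  t=1,i=15
  bits 00111101100001100010001011011011 = 1032200923

1032200923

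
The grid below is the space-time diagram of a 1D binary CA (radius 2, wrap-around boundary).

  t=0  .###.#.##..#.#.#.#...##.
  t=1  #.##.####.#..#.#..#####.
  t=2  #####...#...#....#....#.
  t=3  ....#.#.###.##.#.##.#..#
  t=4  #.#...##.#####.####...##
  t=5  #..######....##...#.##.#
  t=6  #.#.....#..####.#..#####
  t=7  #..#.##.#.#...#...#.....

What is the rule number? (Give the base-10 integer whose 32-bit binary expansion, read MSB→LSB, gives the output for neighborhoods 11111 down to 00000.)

946764123

  #####|.  b31=0 t=1,i=20
  ####.|.  b30=0 t=1,i=7
  ###.#|#  b29=1 t=0,i=3
  ###..|#  b28=1 t=2,i=4
  ##.##|#  b27=1 t=1,i=4
  ##.#.|.  b26=0 t=0,i=4
  ##..#|.  b25=0 t=0,i=9
  ##...|.  b24=0 t=2,i=5
  #.###|.  b23=0 t=1,i=5
  #.##.|#  b22=1 t=0,i=7
  #.#.#|#  b21=1 t=0,i=5
  #.#..|.  b20=0 t=0,i=17
  #..##|#  b19=1 t=0,i=0
  #..#.|#  b18=1 t=0,i=10
  #...#|#  b17=1 t=0,i=19
  #....|.  b16=0 t=2,i=14
  .####|.  b15=0 t=1,i=6
  .###.|#  b14=1 t=0,i=2
  .##.#|#  b13=1 t=1,i=3
  .##..|#  b12=1 t=0,i=8
  .#.##|#  b11=1 t=0,i=6
  .#.#.|.  b10=0 t=0,i=12
  .#..#|.  b9=0 t=1,i=11
  .#...|#  b8=1 t=0,i=18
  ..###|.  b7=0 t=0,i=1
  ..##.|#  b6=1 t=0,i=21
  ..#.#|.  b5=0 t=0,i=11
  ..#..|#  b4=1 t=2,i=8
  ...##|#  b3=1 t=0,i=20
  ...#.|.  b2=0 t=2,i=7
  ....#|#  b1=1 t=2,i=15
  .....|#  b0=1 t=6,i=5
  bits 00111000011011100111100101011011 = 946764123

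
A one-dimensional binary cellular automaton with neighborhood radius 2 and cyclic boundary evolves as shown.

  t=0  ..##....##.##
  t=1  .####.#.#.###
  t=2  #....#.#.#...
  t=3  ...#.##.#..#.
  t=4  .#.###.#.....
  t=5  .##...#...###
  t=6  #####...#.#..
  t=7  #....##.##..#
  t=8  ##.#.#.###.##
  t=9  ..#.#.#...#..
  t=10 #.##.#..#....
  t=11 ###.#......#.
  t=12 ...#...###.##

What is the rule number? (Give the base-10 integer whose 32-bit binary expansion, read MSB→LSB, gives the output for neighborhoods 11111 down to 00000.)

  nb #####: next=.  (t=6,i=2, bit31=0)
  nb ####.: next=.  (t=1,i=3, bit30=0)
  nb ###.#: next=.  (t=1,i=4, bit29=0)
  nb ###..: next=.  (t=6,i=4, bit28=0)
  nb ##.##: next=#  (t=0,i=10, bit27=1)
  nb ##.#.: next=#  (t=1,i=5, bit26=1)
  nb ##..#: next=.  (t=0,i=0, bit25=0)
  nb ##...: next=#  (t=0,i=4, bit24=1)
  nb #.###: next=.  (t=1,i=1, bit23=0)
  nb #.##.: next=#  (t=0,i=11, bit22=1)
  nb #.#.#: next=.  (t=1,i=6, bit21=0)
  nb #.#..: next=.  (t=2,i=9, bit20=0)
  nb #..##: next=#  (t=0,i=1, bit19=1)
  nb #..#.: next=.  (t=3,i=10, bit18=0)
  nb #...#: next=#  (t=2,i=11, bit17=1)
  nb #....: next=.  (t=0,i=5, bit16=0)
  nb .####: next=.  (t=1,i=2, bit15=0)
  nb .###.: next=.  (t=1,i=11, bit14=0)
  nb .##.#: next=.  (t=0,i=9, bit13=0)
  nb .##..: next=#  (t=0,i=3, bit12=1)
  nb .#.##: next=#  (t=1,i=9, bit11=1)
  nb .#.#.: next=#  (t=1,i=7, bit10=1)
  nb .#..#: next=.  (t=3,i=9, bit9=0)
  nb .#...: next=.  (t=2,i=1, bit8=0)
  nb ..###: next=#  (t=5,i=10, bit7=1)
  nb ..##.: next=#  (t=0,i=2, bit6=1)
  nb ..#.#: next=#  (t=2,i=5, bit5=1)
  nb ..#..: next=.  (t=2,i=0, bit4=0)
  nb ...##: next=.  (t=0,i=7, bit3=0)
  nb ...#.: next=.  (t=2,i=4, bit2=0)
  nb ....#: next=#  (t=0,i=6, bit1=1)
  nb .....: next=#  (t=4,i=10, bit0=1)
  bits 00001101010010100001110011100011 = 222960867

222960867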